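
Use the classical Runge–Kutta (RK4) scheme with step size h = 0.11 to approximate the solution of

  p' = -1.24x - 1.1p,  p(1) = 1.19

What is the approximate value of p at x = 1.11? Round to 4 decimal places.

RK4: k1 = f(x_n, p_n); k2 = f(x_n + h/2, p_n + (h/2)·k1); k3 = f(x_n + h/2, p_n + (h/2)·k2); k4 = f(x_n + h, p_n + h·k3); p_{n+1} = p_n + (h/6)·(k1 + 2k2 + 2k3 + k4).
x=1.000000, p=1.190000:
  k1 = f(1.000000, 1.190000) = -2.549000
  k2 = f(1.055000, 1.049805) = -2.462985
  k3 = f(1.055000, 1.054536) = -2.468189
  k4 = f(1.110000, 0.918499) = -2.386749
  p ← 1.190000 + (0.11/6)·(k1 + 2k2 + 2k3 + k4) = 0.918702
p(1.11) ≈ 0.9187

0.9187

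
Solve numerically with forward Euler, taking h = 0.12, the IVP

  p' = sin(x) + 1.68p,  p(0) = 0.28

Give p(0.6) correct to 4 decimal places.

Euler: p_{n+1} = p_n + h·f(x_n, p_n).
x=0.000000, p=0.280000: f=0.470400 → p ← 0.280000 + 0.12·0.470400 = 0.336448
x=0.120000, p=0.336448: f=0.684945 → p ← 0.336448 + 0.12·0.684945 = 0.418641
x=0.240000, p=0.418641: f=0.941020 → p ← 0.418641 + 0.12·0.941020 = 0.531564
x=0.360000, p=0.531564: f=1.245301 → p ← 0.531564 + 0.12·1.245301 = 0.681000
x=0.480000, p=0.681000: f=1.605859 → p ← 0.681000 + 0.12·1.605859 = 0.873703
p(0.6) ≈ 0.8737

0.8737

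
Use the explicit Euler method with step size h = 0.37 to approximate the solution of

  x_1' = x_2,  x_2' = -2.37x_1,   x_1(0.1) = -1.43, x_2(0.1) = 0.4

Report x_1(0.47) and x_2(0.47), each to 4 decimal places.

-1.2820, 1.6540

Euler on (x_1,x_2): x_1_{n+1} = x_1_n + h·x_1', x_2_{n+1} = x_2_n + h·x_2'.
0.100000: (-1.430000, 0.400000); f=(0.400000, 3.389100) → (-1.282000, 1.653967)
(x_1(0.47), x_2(0.47)) ≈ (-1.2820, 1.6540)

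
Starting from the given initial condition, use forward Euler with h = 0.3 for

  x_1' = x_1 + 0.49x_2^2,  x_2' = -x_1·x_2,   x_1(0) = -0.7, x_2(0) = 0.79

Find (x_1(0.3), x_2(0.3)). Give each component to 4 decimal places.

Euler on (x_1,x_2): x_1_{n+1} = x_1_n + h·x_1', x_2_{n+1} = x_2_n + h·x_2'.
0.000000: (-0.700000, 0.790000); f=(-0.394191, 0.553000) → (-0.818257, 0.955900)
(x_1(0.3), x_2(0.3)) ≈ (-0.8183, 0.9559)

-0.8183, 0.9559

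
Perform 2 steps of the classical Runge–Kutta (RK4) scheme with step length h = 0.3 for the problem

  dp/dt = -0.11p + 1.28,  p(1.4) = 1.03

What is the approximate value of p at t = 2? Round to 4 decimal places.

1.7074

RK4: k1 = f(t_n, p_n); k2 = f(t_n + h/2, p_n + (h/2)·k1); k3 = f(t_n + h/2, p_n + (h/2)·k2); k4 = f(t_n + h, p_n + h·k3); p_{n+1} = p_n + (h/6)·(k1 + 2k2 + 2k3 + k4).
t=1.400000, p=1.030000:
  k1 = f(1.400000, 1.030000) = 1.166700
  k2 = f(1.550000, 1.205005) = 1.147449
  k3 = f(1.550000, 1.202117) = 1.147767
  k4 = f(1.700000, 1.374330) = 1.128824
  p ← 1.030000 + (0.3/6)·(k1 + 2k2 + 2k3 + k4) = 1.374298
t=1.700000, p=1.374298:
  k1 = f(1.700000, 1.374298) = 1.128827
  k2 = f(1.850000, 1.543622) = 1.110202
  k3 = f(1.850000, 1.540828) = 1.110509
  k4 = f(2.000000, 1.707451) = 1.092180
  p ← 1.374298 + (0.3/6)·(k1 + 2k2 + 2k3 + k4) = 1.707419
p(2) ≈ 1.7074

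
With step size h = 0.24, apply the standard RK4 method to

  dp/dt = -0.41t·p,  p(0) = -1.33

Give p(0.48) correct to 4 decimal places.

RK4: k1 = f(t_n, p_n); k2 = f(t_n + h/2, p_n + (h/2)·k1); k3 = f(t_n + h/2, p_n + (h/2)·k2); k4 = f(t_n + h, p_n + h·k3); p_{n+1} = p_n + (h/6)·(k1 + 2k2 + 2k3 + k4).
t=0.000000, p=-1.330000:
  k1 = f(0.000000, -1.330000) = 0.000000
  k2 = f(0.120000, -1.330000) = 0.065436
  k3 = f(0.120000, -1.322148) = 0.065050
  k4 = f(0.240000, -1.314388) = 0.129336
  p ← -1.330000 + (0.24/6)·(k1 + 2k2 + 2k3 + k4) = -1.314388
t=0.240000, p=-1.314388:
  k1 = f(0.240000, -1.314388) = 0.129336
  k2 = f(0.360000, -1.298867) = 0.191713
  k3 = f(0.360000, -1.291382) = 0.190608
  k4 = f(0.480000, -1.268642) = 0.249669
  p ← -1.314388 + (0.24/6)·(k1 + 2k2 + 2k3 + k4) = -1.268642
p(0.48) ≈ -1.2686

-1.2686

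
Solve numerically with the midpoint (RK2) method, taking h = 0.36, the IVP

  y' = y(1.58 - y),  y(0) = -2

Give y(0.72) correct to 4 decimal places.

Midpoint: k1 = f(x_n, y_n); k2 = f(x_n + h/2, y_n + (h/2)·k1); y_{n+1} = y_n + h·k2.
x=0.000000, y=-2.000000:
  k1 = f(0.000000, -2.000000) = -7.160000
  k2 = f(0.180000, -3.288800) = -16.012509
  y ← -2.000000 + 0.36·(-16.012509) = -7.764503
x=0.360000, y=-7.764503:
  k1 = f(0.360000, -7.764503) = -72.555428
  k2 = f(0.540000, -20.824481) = -466.561668
  y ← -7.764503 + 0.36·(-466.561668) = -175.726704
y(0.72) ≈ -175.7267

-175.7267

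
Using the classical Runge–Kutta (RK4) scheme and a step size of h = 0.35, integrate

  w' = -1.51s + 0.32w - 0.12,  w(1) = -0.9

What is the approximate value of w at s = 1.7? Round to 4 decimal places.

RK4: k1 = f(s_n, w_n); k2 = f(s_n + h/2, w_n + (h/2)·k1); k3 = f(s_n + h/2, w_n + (h/2)·k2); k4 = f(s_n + h, w_n + h·k3); w_{n+1} = w_n + (h/6)·(k1 + 2k2 + 2k3 + k4).
s=1.000000, w=-0.900000:
  k1 = f(1.000000, -0.900000) = -1.918000
  k2 = f(1.175000, -1.235650) = -2.289658
  k3 = f(1.175000, -1.300690) = -2.310471
  k4 = f(1.350000, -1.708665) = -2.705273
  w ← -0.900000 + (0.35/6)·(k1 + 2k2 + 2k3 + k4) = -1.706373
s=1.350000, w=-1.706373:
  k1 = f(1.350000, -1.706373) = -2.704539
  k2 = f(1.525000, -2.179667) = -3.120243
  k3 = f(1.525000, -2.252415) = -3.143523
  k4 = f(1.700000, -2.806606) = -3.585114
  w ← -1.706373 + (0.35/6)·(k1 + 2k2 + 2k3 + k4) = -2.804042
w(1.7) ≈ -2.8040

-2.8040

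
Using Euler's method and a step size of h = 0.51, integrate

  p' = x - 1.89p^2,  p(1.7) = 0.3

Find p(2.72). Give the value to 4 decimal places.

Euler: p_{n+1} = p_n + h·f(x_n, p_n).
x=1.700000, p=0.300000: f=1.529900 → p ← 0.300000 + 0.51·1.529900 = 1.080249
x=2.210000, p=1.080249: f=0.004487 → p ← 1.080249 + 0.51·0.004487 = 1.082538
p(2.72) ≈ 1.0825

1.0825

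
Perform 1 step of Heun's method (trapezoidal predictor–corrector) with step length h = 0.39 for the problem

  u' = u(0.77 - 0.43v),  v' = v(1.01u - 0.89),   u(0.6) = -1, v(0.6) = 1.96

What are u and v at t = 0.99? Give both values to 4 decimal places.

Heun on (u,v): k1 = f(t_n, state_n); k2 = f(t_n + h, state_n + h·k1); state_{n+1} = state_n + (h/2)·(k1 + k2).
0.600000: (-1.000000, 1.960000)
  k1 = (0.072800, -3.724000)
  predictor → (-0.971608, 0.507640)
  k2 = (-0.536051, -0.949959)
  → (-1.090334, 1.048578)
(u(0.99), v(0.99)) ≈ (-1.0903, 1.0486)

-1.0903, 1.0486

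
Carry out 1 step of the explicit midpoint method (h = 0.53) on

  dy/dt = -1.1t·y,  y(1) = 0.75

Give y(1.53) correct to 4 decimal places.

Midpoint: k1 = f(t_n, y_n); k2 = f(t_n + h/2, y_n + (h/2)·k1); y_{n+1} = y_n + h·k2.
t=1.000000, y=0.750000:
  k1 = f(1.000000, 0.750000) = -0.825000
  k2 = f(1.265000, 0.531375) = -0.739408
  y ← 0.750000 + 0.53·(-0.739408) = 0.358114
y(1.53) ≈ 0.3581

0.3581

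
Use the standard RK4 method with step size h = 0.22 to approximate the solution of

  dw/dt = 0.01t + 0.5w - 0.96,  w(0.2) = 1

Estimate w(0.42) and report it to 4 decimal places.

RK4: k1 = f(t_n, w_n); k2 = f(t_n + h/2, w_n + (h/2)·k1); k3 = f(t_n + h/2, w_n + (h/2)·k2); k4 = f(t_n + h, w_n + h·k3); w_{n+1} = w_n + (h/6)·(k1 + 2k2 + 2k3 + k4).
t=0.200000, w=1.000000:
  k1 = f(0.200000, 1.000000) = -0.458000
  k2 = f(0.310000, 0.949620) = -0.482090
  k3 = f(0.310000, 0.946970) = -0.483415
  k4 = f(0.420000, 0.893649) = -0.508976
  w ← 1.000000 + (0.22/6)·(k1 + 2k2 + 2k3 + k4) = 0.893741
w(0.42) ≈ 0.8937

0.8937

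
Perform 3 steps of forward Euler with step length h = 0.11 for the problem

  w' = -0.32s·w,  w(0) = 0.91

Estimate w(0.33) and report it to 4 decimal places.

0.8995

Euler: w_{n+1} = w_n + h·f(s_n, w_n).
s=0.000000, w=0.910000: f=0.000000 → w ← 0.910000 + 0.11·0.000000 = 0.910000
s=0.110000, w=0.910000: f=-0.032032 → w ← 0.910000 + 0.11·(-0.032032) = 0.906476
s=0.220000, w=0.906476: f=-0.063816 → w ← 0.906476 + 0.11·(-0.063816) = 0.899457
w(0.33) ≈ 0.8995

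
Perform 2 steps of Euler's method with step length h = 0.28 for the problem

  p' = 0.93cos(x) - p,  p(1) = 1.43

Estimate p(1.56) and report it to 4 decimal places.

0.9173

Euler: p_{n+1} = p_n + h·f(x_n, p_n).
x=1.000000, p=1.430000: f=-0.927519 → p ← 1.430000 + 0.28·(-0.927519) = 1.170295
x=1.280000, p=1.170295: f=-0.903650 → p ← 1.170295 + 0.28·(-0.903650) = 0.917273
p(1.56) ≈ 0.9173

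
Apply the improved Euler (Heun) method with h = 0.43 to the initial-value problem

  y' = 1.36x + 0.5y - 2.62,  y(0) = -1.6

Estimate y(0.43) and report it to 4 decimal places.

Heun: k1 = f(x_n, y_n); k2 = f(x_n + h, y_n + h·k1); y_{n+1} = y_n + (h/2)·(k1 + k2).
x=0.000000, y=-1.600000:
  k1 = f(0.000000, -1.600000) = -3.420000
  k2 = f(0.430000, -3.070600) = -3.570500
  y ← -1.600000 + (0.43/2)·(-3.420000 + (-3.570500)) = -3.102958
y(0.43) ≈ -3.1030

-3.1030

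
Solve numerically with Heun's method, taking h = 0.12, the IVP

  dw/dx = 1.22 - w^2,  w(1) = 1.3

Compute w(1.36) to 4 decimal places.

1.1899

Heun: k1 = f(x_n, w_n); k2 = f(x_n + h, w_n + h·k1); w_{n+1} = w_n + (h/2)·(k1 + k2).
x=1.000000, w=1.300000:
  k1 = f(1.000000, 1.300000) = -0.470000
  k2 = f(1.120000, 1.243600) = -0.326541
  w ← 1.300000 + (0.12/2)·(-0.470000 + (-0.326541)) = 1.252208
x=1.120000, w=1.252208:
  k1 = f(1.120000, 1.252208) = -0.348024
  k2 = f(1.240000, 1.210445) = -0.245176
  w ← 1.252208 + (0.12/2)·(-0.348024 + (-0.245176)) = 1.216616
x=1.240000, w=1.216616:
  k1 = f(1.240000, 1.216616) = -0.260153
  k2 = f(1.360000, 1.185397) = -0.185166
  w ← 1.216616 + (0.12/2)·(-0.260153 + (-0.185166)) = 1.189896
w(1.36) ≈ 1.1899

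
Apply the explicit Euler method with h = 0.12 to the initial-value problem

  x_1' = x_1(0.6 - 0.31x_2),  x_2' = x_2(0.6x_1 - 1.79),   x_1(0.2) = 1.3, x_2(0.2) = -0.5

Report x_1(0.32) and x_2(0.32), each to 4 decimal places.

Euler on (x_1,x_2): x_1_{n+1} = x_1_n + h·x_1', x_2_{n+1} = x_2_n + h·x_2'.
0.200000: (1.300000, -0.500000); f=(0.981500, 0.505000) → (1.417780, -0.439400)
(x_1(0.32), x_2(0.32)) ≈ (1.4178, -0.4394)

1.4178, -0.4394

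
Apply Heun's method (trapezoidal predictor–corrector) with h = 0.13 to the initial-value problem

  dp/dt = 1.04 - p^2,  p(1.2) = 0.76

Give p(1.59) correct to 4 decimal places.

Heun: k1 = f(t_n, p_n); k2 = f(t_n + h, p_n + h·k1); p_{n+1} = p_n + (h/2)·(k1 + k2).
t=1.200000, p=0.760000:
  k1 = f(1.200000, 0.760000) = 0.462400
  k2 = f(1.330000, 0.820112) = 0.367416
  p ← 0.760000 + (0.13/2)·(0.462400 + 0.367416) = 0.813938
t=1.330000, p=0.813938:
  k1 = f(1.330000, 0.813938) = 0.377505
  k2 = f(1.460000, 0.863014) = 0.295207
  p ← 0.813938 + (0.13/2)·(0.377505 + 0.295207) = 0.857664
t=1.460000, p=0.857664:
  k1 = f(1.460000, 0.857664) = 0.304412
  k2 = f(1.590000, 0.897238) = 0.234964
  p ← 0.857664 + (0.13/2)·(0.304412 + 0.234964) = 0.892724
p(1.59) ≈ 0.8927

0.8927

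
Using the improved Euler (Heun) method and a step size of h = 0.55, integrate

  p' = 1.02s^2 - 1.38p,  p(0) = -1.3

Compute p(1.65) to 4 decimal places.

0.8671

Heun: k1 = f(s_n, p_n); k2 = f(s_n + h, p_n + h·k1); p_{n+1} = p_n + (h/2)·(k1 + k2).
s=0.000000, p=-1.300000:
  k1 = f(0.000000, -1.300000) = 1.794000
  k2 = f(0.550000, -0.313300) = 0.740904
  p ← -1.300000 + (0.55/2)·(1.794000 + 0.740904) = -0.602901
s=0.550000, p=-0.602901:
  k1 = f(0.550000, -0.602901) = 1.140554
  k2 = f(1.100000, 0.024403) = 1.200523
  p ← -0.602901 + (0.55/2)·(1.140554 + 1.200523) = 0.040895
s=1.100000, p=0.040895:
  k1 = f(1.100000, 0.040895) = 1.177765
  k2 = f(1.650000, 0.688666) = 1.826591
  p ← 0.040895 + (0.55/2)·(1.177765 + 1.826591) = 0.867093
p(1.65) ≈ 0.8671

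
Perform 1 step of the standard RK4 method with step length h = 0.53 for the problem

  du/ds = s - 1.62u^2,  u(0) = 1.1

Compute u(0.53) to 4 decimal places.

0.6535

RK4: k1 = f(s_n, u_n); k2 = f(s_n + h/2, u_n + (h/2)·k1); k3 = f(s_n + h/2, u_n + (h/2)·k2); k4 = f(s_n + h, u_n + h·k3); u_{n+1} = u_n + (h/6)·(k1 + 2k2 + 2k3 + k4).
s=0.000000, u=1.100000:
  k1 = f(0.000000, 1.100000) = -1.960200
  k2 = f(0.265000, 0.580547) = -0.280996
  k3 = f(0.265000, 1.025536) = -1.438793
  k4 = f(0.530000, 0.337440) = 0.345538
  u ← 1.100000 + (0.53/6)·(k1 + 2k2 + 2k3 + k4) = 0.653542
u(0.53) ≈ 0.6535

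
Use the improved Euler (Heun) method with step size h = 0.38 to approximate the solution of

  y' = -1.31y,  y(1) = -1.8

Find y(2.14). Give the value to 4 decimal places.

-0.4418

Heun: k1 = f(t_n, y_n); k2 = f(t_n + h, y_n + h·k1); y_{n+1} = y_n + (h/2)·(k1 + k2).
t=1.000000, y=-1.800000:
  k1 = f(1.000000, -1.800000) = 2.358000
  k2 = f(1.380000, -0.903960) = 1.184188
  y ← -1.800000 + (0.38/2)·(2.358000 + 1.184188) = -1.126984
t=1.380000, y=-1.126984:
  k1 = f(1.380000, -1.126984) = 1.476350
  k2 = f(1.760000, -0.565972) = 0.741423
  y ← -1.126984 + (0.38/2)·(1.476350 + 0.741423) = -0.705608
t=1.760000, y=-0.705608:
  k1 = f(1.760000, -0.705608) = 0.924346
  k2 = f(2.140000, -0.354356) = 0.464207
  y ← -0.705608 + (0.38/2)·(0.924346 + 0.464207) = -0.441783
y(2.14) ≈ -0.4418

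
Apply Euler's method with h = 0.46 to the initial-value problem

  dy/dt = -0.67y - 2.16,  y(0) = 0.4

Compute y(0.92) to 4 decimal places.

Euler: y_{n+1} = y_n + h·f(t_n, y_n).
t=0.000000, y=0.400000: f=-2.428000 → y ← 0.400000 + 0.46·(-2.428000) = -0.716880
t=0.460000, y=-0.716880: f=-1.679690 → y ← -0.716880 + 0.46·(-1.679690) = -1.489538
y(0.92) ≈ -1.4895

-1.4895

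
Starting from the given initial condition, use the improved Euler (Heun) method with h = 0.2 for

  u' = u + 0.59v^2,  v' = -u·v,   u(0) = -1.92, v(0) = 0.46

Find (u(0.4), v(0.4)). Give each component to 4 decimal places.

-2.7157, 1.1274

Heun on (u,v): k1 = f(t_n, state_n); k2 = f(t_n + h, state_n + h·k1); state_{n+1} = state_n + (h/2)·(k1 + k2).
0.000000: (-1.920000, 0.460000)
  k1 = (-1.795156, 0.883200)
  predictor → (-2.279031, 0.636640)
  k2 = (-2.039898, 1.450922)
  → (-2.303505, 0.693412)
0.200000: (-2.303505, 0.693412)
  k1 = (-2.019821, 1.597279)
  predictor → (-2.707470, 1.012868)
  k2 = (-2.102188, 2.742309)
  → (-2.715706, 1.127371)
(u(0.4), v(0.4)) ≈ (-2.7157, 1.1274)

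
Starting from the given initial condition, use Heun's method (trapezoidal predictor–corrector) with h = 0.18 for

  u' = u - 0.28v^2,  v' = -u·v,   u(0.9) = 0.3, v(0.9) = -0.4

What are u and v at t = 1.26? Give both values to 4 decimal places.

0.4119, -0.3526

Heun on (u,v): k1 = f(t_n, state_n); k2 = f(t_n + h, state_n + h·k1); state_{n+1} = state_n + (h/2)·(k1 + k2).
0.900000: (0.300000, -0.400000)
  k1 = (0.255200, 0.120000)
  predictor → (0.345936, -0.378400)
  k2 = (0.305844, 0.130902)
  → (0.350494, -0.377419)
1.080000: (0.350494, -0.377419)
  k1 = (0.310609, 0.132283)
  predictor → (0.406404, -0.353608)
  k2 = (0.371393, 0.143708)
  → (0.411874, -0.352580)
(u(1.26), v(1.26)) ≈ (0.4119, -0.3526)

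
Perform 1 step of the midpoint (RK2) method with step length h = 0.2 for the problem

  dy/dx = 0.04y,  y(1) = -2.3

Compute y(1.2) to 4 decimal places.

Midpoint: k1 = f(x_n, y_n); k2 = f(x_n + h/2, y_n + (h/2)·k1); y_{n+1} = y_n + h·k2.
x=1.000000, y=-2.300000:
  k1 = f(1.000000, -2.300000) = -0.092000
  k2 = f(1.100000, -2.309200) = -0.092368
  y ← -2.300000 + 0.2·(-0.092368) = -2.318474
y(1.2) ≈ -2.3185

-2.3185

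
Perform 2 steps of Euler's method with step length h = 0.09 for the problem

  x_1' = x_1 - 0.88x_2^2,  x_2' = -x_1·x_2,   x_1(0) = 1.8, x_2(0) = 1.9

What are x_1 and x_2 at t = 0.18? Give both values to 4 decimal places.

1.6262, 1.3520

Euler on (x_1,x_2): x_1_{n+1} = x_1_n + h·x_1', x_2_{n+1} = x_2_n + h·x_2'.
0.000000: (1.800000, 1.900000); f=(-1.376800, -3.420000) → (1.676088, 1.592200)
0.090000: (1.676088, 1.592200); f=(-0.554801, -2.668667) → (1.626156, 1.352020)
(x_1(0.18), x_2(0.18)) ≈ (1.6262, 1.3520)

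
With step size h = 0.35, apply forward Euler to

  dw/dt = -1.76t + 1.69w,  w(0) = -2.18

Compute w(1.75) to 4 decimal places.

-26.1112

Euler: w_{n+1} = w_n + h·f(t_n, w_n).
t=0.000000, w=-2.180000: f=-3.684200 → w ← -2.180000 + 0.35·(-3.684200) = -3.469470
t=0.350000, w=-3.469470: f=-6.479404 → w ← -3.469470 + 0.35·(-6.479404) = -5.737262
t=0.700000, w=-5.737262: f=-10.927972 → w ← -5.737262 + 0.35·(-10.927972) = -9.562052
t=1.050000, w=-9.562052: f=-18.007867 → w ← -9.562052 + 0.35·(-18.007867) = -15.864805
t=1.400000, w=-15.864805: f=-29.275521 → w ← -15.864805 + 0.35·(-29.275521) = -26.111238
w(1.75) ≈ -26.1112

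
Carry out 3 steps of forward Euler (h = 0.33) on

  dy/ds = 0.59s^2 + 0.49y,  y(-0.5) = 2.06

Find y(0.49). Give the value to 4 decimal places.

3.3068

Euler: y_{n+1} = y_n + h·f(s_n, y_n).
s=-0.500000, y=2.060000: f=1.156900 → y ← 2.060000 + 0.33·1.156900 = 2.441777
s=-0.170000, y=2.441777: f=1.213522 → y ← 2.441777 + 0.33·1.213522 = 2.842239
s=0.160000, y=2.842239: f=1.407801 → y ← 2.842239 + 0.33·1.407801 = 3.306814
y(0.49) ≈ 3.3068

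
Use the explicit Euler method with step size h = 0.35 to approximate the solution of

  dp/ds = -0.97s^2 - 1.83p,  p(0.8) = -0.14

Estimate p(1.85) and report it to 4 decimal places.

-0.9599

Euler: p_{n+1} = p_n + h·f(s_n, p_n).
s=0.800000, p=-0.140000: f=-0.364600 → p ← -0.140000 + 0.35·(-0.364600) = -0.267610
s=1.150000, p=-0.267610: f=-0.793099 → p ← -0.267610 + 0.35·(-0.793099) = -0.545195
s=1.500000, p=-0.545195: f=-1.184794 → p ← -0.545195 + 0.35·(-1.184794) = -0.959872
p(1.85) ≈ -0.9599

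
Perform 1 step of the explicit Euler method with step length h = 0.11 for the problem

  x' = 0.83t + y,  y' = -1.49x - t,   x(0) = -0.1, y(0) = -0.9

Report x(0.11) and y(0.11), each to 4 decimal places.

Euler on (x,y): x_{n+1} = x_n + h·x', y_{n+1} = y_n + h·y'.
0.000000: (-0.100000, -0.900000); f=(-0.900000, 0.149000) → (-0.199000, -0.883610)
(x(0.11), y(0.11)) ≈ (-0.1990, -0.8836)

-0.1990, -0.8836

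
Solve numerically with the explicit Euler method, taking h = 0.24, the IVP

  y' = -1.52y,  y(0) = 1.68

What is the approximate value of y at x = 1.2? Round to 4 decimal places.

0.1737

Euler: y_{n+1} = y_n + h·f(x_n, y_n).
x=0.000000, y=1.680000: f=-2.553600 → y ← 1.680000 + 0.24·(-2.553600) = 1.067136
x=0.240000, y=1.067136: f=-1.622047 → y ← 1.067136 + 0.24·(-1.622047) = 0.677845
x=0.480000, y=0.677845: f=-1.030324 → y ← 0.677845 + 0.24·(-1.030324) = 0.430567
x=0.720000, y=0.430567: f=-0.654462 → y ← 0.430567 + 0.24·(-0.654462) = 0.273496
x=0.960000, y=0.273496: f=-0.415714 → y ← 0.273496 + 0.24·(-0.415714) = 0.173725
y(1.2) ≈ 0.1737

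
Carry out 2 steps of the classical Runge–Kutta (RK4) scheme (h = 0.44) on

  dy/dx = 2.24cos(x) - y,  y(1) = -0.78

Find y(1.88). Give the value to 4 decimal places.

RK4: k1 = f(x_n, y_n); k2 = f(x_n + h/2, y_n + (h/2)·k1); k3 = f(x_n + h/2, y_n + (h/2)·k2); k4 = f(x_n + h, y_n + h·k3); y_{n+1} = y_n + (h/6)·(k1 + 2k2 + 2k3 + k4).
x=1.000000, y=-0.780000:
  k1 = f(1.000000, -0.780000) = 1.990277
  k2 = f(1.220000, -0.342139) = 1.111905
  k3 = f(1.220000, -0.535381) = 1.305147
  k4 = f(1.440000, -0.205735) = 0.497884
  y ← -0.780000 + (0.44/6)·(k1 + 2k2 + 2k3 + k4) = -0.243034
x=1.440000, y=-0.243034:
  k1 = f(1.440000, -0.243034) = 0.535183
  k2 = f(1.660000, -0.125294) = -0.074258
  k3 = f(1.660000, -0.259370) = 0.059819
  k4 = f(1.880000, -0.216713) = -0.464919
  y ← -0.243034 + (0.44/6)·(k1 + 2k2 + 2k3 + k4) = -0.239999
y(1.88) ≈ -0.2400

-0.2400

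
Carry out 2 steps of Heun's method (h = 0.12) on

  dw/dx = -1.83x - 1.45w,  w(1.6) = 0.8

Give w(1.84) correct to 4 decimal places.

-0.0729

Heun: k1 = f(x_n, w_n); k2 = f(x_n + h, w_n + h·k1); w_{n+1} = w_n + (h/2)·(k1 + k2).
x=1.600000, w=0.800000:
  k1 = f(1.600000, 0.800000) = -4.088000
  k2 = f(1.720000, 0.309440) = -3.596288
  w ← 0.800000 + (0.12/2)·(-4.088000 + (-3.596288)) = 0.338943
x=1.720000, w=0.338943:
  k1 = f(1.720000, 0.338943) = -3.639067
  k2 = f(1.840000, -0.097745) = -3.225469
  w ← 0.338943 + (0.12/2)·(-3.639067 + (-3.225469)) = -0.072929
w(1.84) ≈ -0.0729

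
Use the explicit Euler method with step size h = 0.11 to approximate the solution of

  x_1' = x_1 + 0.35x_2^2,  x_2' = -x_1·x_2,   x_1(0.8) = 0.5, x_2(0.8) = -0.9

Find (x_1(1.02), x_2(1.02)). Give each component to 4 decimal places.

0.6785, -0.7957

Euler on (x_1,x_2): x_1_{n+1} = x_1_n + h·x_1', x_2_{n+1} = x_2_n + h·x_2'.
0.800000: (0.500000, -0.900000); f=(0.783500, 0.450000) → (0.586185, -0.850500)
0.910000: (0.586185, -0.850500); f=(0.839358, 0.498550) → (0.678514, -0.795659)
(x_1(1.02), x_2(1.02)) ≈ (0.6785, -0.7957)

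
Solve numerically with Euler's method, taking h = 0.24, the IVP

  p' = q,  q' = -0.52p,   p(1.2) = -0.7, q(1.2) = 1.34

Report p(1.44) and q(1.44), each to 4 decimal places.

Euler on (p,q): p_{n+1} = p_n + h·p', q_{n+1} = q_n + h·q'.
1.200000: (-0.700000, 1.340000); f=(1.340000, 0.364000) → (-0.378400, 1.427360)
(p(1.44), q(1.44)) ≈ (-0.3784, 1.4274)

-0.3784, 1.4274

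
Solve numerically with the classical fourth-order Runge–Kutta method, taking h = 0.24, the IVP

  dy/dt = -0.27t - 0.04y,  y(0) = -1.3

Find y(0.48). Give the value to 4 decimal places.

-1.3062

RK4: k1 = f(t_n, y_n); k2 = f(t_n + h/2, y_n + (h/2)·k1); k3 = f(t_n + h/2, y_n + (h/2)·k2); k4 = f(t_n + h, y_n + h·k3); y_{n+1} = y_n + (h/6)·(k1 + 2k2 + 2k3 + k4).
t=0.000000, y=-1.300000:
  k1 = f(0.000000, -1.300000) = 0.052000
  k2 = f(0.120000, -1.293760) = 0.019350
  k3 = f(0.120000, -1.297678) = 0.019507
  k4 = f(0.240000, -1.295318) = -0.012987
  y ← -1.300000 + (0.24/6)·(k1 + 2k2 + 2k3 + k4) = -1.295331
t=0.240000, y=-1.295331:
  k1 = f(0.240000, -1.295331) = -0.012987
  k2 = f(0.360000, -1.296889) = -0.045324
  k3 = f(0.360000, -1.300770) = -0.045169
  k4 = f(0.480000, -1.306171) = -0.077353
  y ← -1.295331 + (0.24/6)·(k1 + 2k2 + 2k3 + k4) = -1.306184
y(0.48) ≈ -1.3062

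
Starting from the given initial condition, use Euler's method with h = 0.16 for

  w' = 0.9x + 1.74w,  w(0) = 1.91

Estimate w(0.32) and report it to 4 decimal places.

3.1446

Euler: w_{n+1} = w_n + h·f(x_n, w_n).
x=0.000000, w=1.910000: f=3.323400 → w ← 1.910000 + 0.16·3.323400 = 2.441744
x=0.160000, w=2.441744: f=4.392635 → w ← 2.441744 + 0.16·4.392635 = 3.144566
w(0.32) ≈ 3.1446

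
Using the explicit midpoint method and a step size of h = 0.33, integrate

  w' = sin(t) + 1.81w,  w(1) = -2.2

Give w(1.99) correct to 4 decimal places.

Midpoint: k1 = f(t_n, w_n); k2 = f(t_n + h/2, w_n + (h/2)·k1); w_{n+1} = w_n + h·k2.
t=1.000000, w=-2.200000:
  k1 = f(1.000000, -2.200000) = -3.140529
  k2 = f(1.165000, -2.718187) = -4.001131
  w ← -2.200000 + 0.33·(-4.001131) = -3.520373
t=1.330000, w=-3.520373:
  k1 = f(1.330000, -3.520373) = -5.400727
  k2 = f(1.495000, -4.411493) = -6.987674
  w ← -3.520373 + 0.33·(-6.987674) = -5.826305
t=1.660000, w=-5.826305:
  k1 = f(1.660000, -5.826305) = -9.549589
  k2 = f(1.825000, -7.401988) = -12.429734
  w ← -5.826305 + 0.33·(-12.429734) = -9.928118
w(1.99) ≈ -9.9281

-9.9281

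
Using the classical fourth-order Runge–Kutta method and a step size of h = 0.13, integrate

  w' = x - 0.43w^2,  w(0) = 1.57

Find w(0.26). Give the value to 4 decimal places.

1.3661

RK4: k1 = f(x_n, w_n); k2 = f(x_n + h/2, w_n + (h/2)·k1); k3 = f(x_n + h/2, w_n + (h/2)·k2); k4 = f(x_n + h, w_n + h·k3); w_{n+1} = w_n + (h/6)·(k1 + 2k2 + 2k3 + k4).
x=0.000000, w=1.570000:
  k1 = f(0.000000, 1.570000) = -1.059907
  k2 = f(0.065000, 1.501106) = -0.903927
  k3 = f(0.065000, 1.511245) = -0.917060
  k4 = f(0.130000, 1.450782) = -0.775051
  w ← 1.570000 + (0.13/6)·(k1 + 2k2 + 2k3 + k4) = 1.451333
x=0.130000, w=1.451333:
  k1 = f(0.130000, 1.451333) = -0.775738
  k2 = f(0.195000, 1.400910) = -0.648896
  k3 = f(0.195000, 1.409155) = -0.658859
  k4 = f(0.260000, 1.365682) = -0.541987
  w ← 1.451333 + (0.13/6)·(k1 + 2k2 + 2k3 + k4) = 1.366113
w(0.26) ≈ 1.3661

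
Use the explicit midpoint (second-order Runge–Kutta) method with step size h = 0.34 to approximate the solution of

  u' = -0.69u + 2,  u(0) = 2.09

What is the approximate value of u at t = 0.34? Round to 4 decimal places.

2.2574

Midpoint: k1 = f(t_n, u_n); k2 = f(t_n + h/2, u_n + (h/2)·k1); u_{n+1} = u_n + h·k2.
t=0.000000, u=2.090000:
  k1 = f(0.000000, 2.090000) = 0.557900
  k2 = f(0.170000, 2.184843) = 0.492458
  u ← 2.090000 + 0.34·0.492458 = 2.257436
u(0.34) ≈ 2.2574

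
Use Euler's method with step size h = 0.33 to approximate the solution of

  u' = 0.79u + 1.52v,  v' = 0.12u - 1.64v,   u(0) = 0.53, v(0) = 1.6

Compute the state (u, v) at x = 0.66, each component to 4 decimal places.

Euler on (u,v): u_{n+1} = u_n + h·u', v_{n+1} = v_n + h·v'.
0.000000: (0.530000, 1.600000); f=(2.850700, -2.560400) → (1.470731, 0.755068)
0.330000: (1.470731, 0.755068); f=(2.309581, -1.061824) → (2.232893, 0.404666)
(u(0.66), v(0.66)) ≈ (2.2329, 0.4047)

2.2329, 0.4047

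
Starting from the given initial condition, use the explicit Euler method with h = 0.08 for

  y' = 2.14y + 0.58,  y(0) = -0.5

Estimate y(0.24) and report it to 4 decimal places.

-0.6389

Euler: y_{n+1} = y_n + h·f(x_n, y_n).
x=0.000000, y=-0.500000: f=-0.490000 → y ← -0.500000 + 0.08·(-0.490000) = -0.539200
x=0.080000, y=-0.539200: f=-0.573888 → y ← -0.539200 + 0.08·(-0.573888) = -0.585111
x=0.160000, y=-0.585111: f=-0.672138 → y ← -0.585111 + 0.08·(-0.672138) = -0.638882
y(0.24) ≈ -0.6389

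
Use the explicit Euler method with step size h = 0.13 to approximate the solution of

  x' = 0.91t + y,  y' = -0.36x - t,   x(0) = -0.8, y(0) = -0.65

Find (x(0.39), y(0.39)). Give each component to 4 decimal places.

Euler on (x,y): x_{n+1} = x_n + h·x', y_{n+1} = y_n + h·y'.
0.000000: (-0.800000, -0.650000); f=(-0.650000, 0.288000) → (-0.884500, -0.612560)
0.130000: (-0.884500, -0.612560); f=(-0.494260, 0.188420) → (-0.948754, -0.588065)
0.260000: (-0.948754, -0.588065); f=(-0.351465, 0.081551) → (-0.994444, -0.577464)
(x(0.39), y(0.39)) ≈ (-0.9944, -0.5775)

-0.9944, -0.5775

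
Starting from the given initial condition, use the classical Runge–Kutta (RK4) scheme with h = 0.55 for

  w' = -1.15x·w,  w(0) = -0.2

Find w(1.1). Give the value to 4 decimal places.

RK4: k1 = f(x_n, w_n); k2 = f(x_n + h/2, w_n + (h/2)·k1); k3 = f(x_n + h/2, w_n + (h/2)·k2); k4 = f(x_n + h, w_n + h·k3); w_{n+1} = w_n + (h/6)·(k1 + 2k2 + 2k3 + k4).
x=0.000000, w=-0.200000:
  k1 = f(0.000000, -0.200000) = 0.000000
  k2 = f(0.275000, -0.200000) = 0.063250
  k3 = f(0.275000, -0.182606) = 0.057749
  k4 = f(0.550000, -0.168238) = 0.106410
  w ← -0.200000 + (0.55/6)·(k1 + 2k2 + 2k3 + k4) = -0.168063
x=0.550000, w=-0.168063:
  k1 = f(0.550000, -0.168063) = 0.106300
  k2 = f(0.825000, -0.138830) = 0.131715
  k3 = f(0.825000, -0.131841) = 0.125084
  k4 = f(1.100000, -0.099266) = 0.125572
  w ← -0.168063 + (0.55/6)·(k1 + 2k2 + 2k3 + k4) = -0.099728
w(1.1) ≈ -0.0997

-0.0997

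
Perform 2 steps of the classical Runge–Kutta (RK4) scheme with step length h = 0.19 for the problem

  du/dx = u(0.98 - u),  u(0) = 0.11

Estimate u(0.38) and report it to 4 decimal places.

0.1519

RK4: k1 = f(x_n, u_n); k2 = f(x_n + h/2, u_n + (h/2)·k1); k3 = f(x_n + h/2, u_n + (h/2)·k2); k4 = f(x_n + h, u_n + h·k3); u_{n+1} = u_n + (h/6)·(k1 + 2k2 + 2k3 + k4).
x=0.000000, u=0.110000:
  k1 = f(0.000000, 0.110000) = 0.095700
  k2 = f(0.095000, 0.119092) = 0.102527
  k3 = f(0.095000, 0.119740) = 0.103008
  k4 = f(0.190000, 0.129571) = 0.110191
  u ← 0.110000 + (0.19/6)·(k1 + 2k2 + 2k3 + k4) = 0.129537
x=0.190000, u=0.129537:
  k1 = f(0.190000, 0.129537) = 0.110166
  k2 = f(0.285000, 0.140003) = 0.117602
  k3 = f(0.285000, 0.140709) = 0.118096
  k4 = f(0.380000, 0.151975) = 0.125839
  u ← 0.129537 + (0.19/6)·(k1 + 2k2 + 2k3 + k4) = 0.151938
u(0.38) ≈ 0.1519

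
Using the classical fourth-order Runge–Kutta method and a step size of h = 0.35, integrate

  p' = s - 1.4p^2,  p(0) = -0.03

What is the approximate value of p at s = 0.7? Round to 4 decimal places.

0.2073

RK4: k1 = f(s_n, p_n); k2 = f(s_n + h/2, p_n + (h/2)·k1); k3 = f(s_n + h/2, p_n + (h/2)·k2); k4 = f(s_n + h, p_n + h·k3); p_{n+1} = p_n + (h/6)·(k1 + 2k2 + 2k3 + k4).
s=0.000000, p=-0.030000:
  k1 = f(0.000000, -0.030000) = -0.001260
  k2 = f(0.175000, -0.030220) = 0.173721
  k3 = f(0.175000, 0.000401) = 0.175000
  k4 = f(0.350000, 0.031250) = 0.348633
  p ← -0.030000 + (0.35/6)·(k1 + 2k2 + 2k3 + k4) = 0.030948
s=0.350000, p=0.030948:
  k1 = f(0.350000, 0.030948) = 0.348659
  k2 = f(0.525000, 0.091963) = 0.513160
  k3 = f(0.525000, 0.120751) = 0.504587
  k4 = f(0.700000, 0.207553) = 0.639690
  p ← 0.030948 + (0.35/6)·(k1 + 2k2 + 2k3 + k4) = 0.207338
p(0.7) ≈ 0.2073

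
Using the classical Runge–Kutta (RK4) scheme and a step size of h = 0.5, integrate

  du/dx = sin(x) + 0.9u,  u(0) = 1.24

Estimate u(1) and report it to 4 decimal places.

RK4: k1 = f(x_n, u_n); k2 = f(x_n + h/2, u_n + (h/2)·k1); k3 = f(x_n + h/2, u_n + (h/2)·k2); k4 = f(x_n + h, u_n + h·k3); u_{n+1} = u_n + (h/6)·(k1 + 2k2 + 2k3 + k4).
x=0.000000, u=1.240000:
  k1 = f(0.000000, 1.240000) = 1.116000
  k2 = f(0.250000, 1.519000) = 1.614504
  k3 = f(0.250000, 1.643626) = 1.726667
  k4 = f(0.500000, 2.103334) = 2.372426
  u ← 1.240000 + (0.5/6)·(k1 + 2k2 + 2k3 + k4) = 2.087564
x=0.500000, u=2.087564:
  k1 = f(0.500000, 2.087564) = 2.358233
  k2 = f(0.750000, 2.677122) = 3.091049
  k3 = f(0.750000, 2.860326) = 3.255932
  k4 = f(1.000000, 3.715530) = 4.185448
  u ← 2.087564 + (0.5/6)·(k1 + 2k2 + 2k3 + k4) = 3.690701
u(1) ≈ 3.6907

3.6907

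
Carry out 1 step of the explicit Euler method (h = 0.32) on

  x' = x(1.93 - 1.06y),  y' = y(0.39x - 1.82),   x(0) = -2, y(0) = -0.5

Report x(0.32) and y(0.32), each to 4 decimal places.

-3.5744, -0.0840

Euler on (x,y): x_{n+1} = x_n + h·x', y_{n+1} = y_n + h·y'.
0.000000: (-2.000000, -0.500000); f=(-4.920000, 1.300000) → (-3.574400, -0.084000)
(x(0.32), y(0.32)) ≈ (-3.5744, -0.0840)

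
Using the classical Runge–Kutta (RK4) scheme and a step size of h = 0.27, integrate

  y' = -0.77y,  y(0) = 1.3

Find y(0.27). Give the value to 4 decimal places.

1.0560

RK4: k1 = f(t_n, y_n); k2 = f(t_n + h/2, y_n + (h/2)·k1); k3 = f(t_n + h/2, y_n + (h/2)·k2); k4 = f(t_n + h, y_n + h·k3); y_{n+1} = y_n + (h/6)·(k1 + 2k2 + 2k3 + k4).
t=0.000000, y=1.300000:
  k1 = f(0.000000, 1.300000) = -1.001000
  k2 = f(0.135000, 1.164865) = -0.896946
  k3 = f(0.135000, 1.178912) = -0.907762
  k4 = f(0.270000, 1.054904) = -0.812276
  y ← 1.300000 + (0.27/6)·(k1 + 2k2 + 2k3 + k4) = 1.055979
y(0.27) ≈ 1.0560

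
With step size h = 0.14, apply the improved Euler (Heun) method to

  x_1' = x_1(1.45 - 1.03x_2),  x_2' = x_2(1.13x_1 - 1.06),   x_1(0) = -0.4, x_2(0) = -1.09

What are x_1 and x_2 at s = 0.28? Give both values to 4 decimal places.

-0.7648, -0.6815

Heun on (x_1,x_2): k1 = f(s_n, state_n); k2 = f(s_n + h, state_n + h·k1); state_{n+1} = state_n + (h/2)·(k1 + k2).
0.000000: (-0.400000, -1.090000)
  k1 = (-1.029080, 1.648080)
  predictor → (-0.544071, -0.859269)
  k2 = (-1.270432, 1.439104)
  → (-0.560966, -0.873897)
0.140000: (-0.560966, -0.873897)
  k1 = (-1.318334, 1.480287)
  predictor → (-0.745533, -0.666657)
  k2 = (-1.592947, 1.268283)
  → (-0.764755, -0.681497)
(x_1(0.28), x_2(0.28)) ≈ (-0.7648, -0.6815)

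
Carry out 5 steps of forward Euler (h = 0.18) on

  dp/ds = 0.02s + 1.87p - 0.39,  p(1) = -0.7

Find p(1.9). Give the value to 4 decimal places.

-3.6232

Euler: p_{n+1} = p_n + h·f(s_n, p_n).
s=1.000000, p=-0.700000: f=-1.679000 → p ← -0.700000 + 0.18·(-1.679000) = -1.002220
s=1.180000, p=-1.002220: f=-2.240551 → p ← -1.002220 + 0.18·(-2.240551) = -1.405519
s=1.360000, p=-1.405519: f=-2.991121 → p ← -1.405519 + 0.18·(-2.991121) = -1.943921
s=1.540000, p=-1.943921: f=-3.994332 → p ← -1.943921 + 0.18·(-3.994332) = -2.662901
s=1.720000, p=-2.662901: f=-5.335225 → p ← -2.662901 + 0.18·(-5.335225) = -3.623241
p(1.9) ≈ -3.6232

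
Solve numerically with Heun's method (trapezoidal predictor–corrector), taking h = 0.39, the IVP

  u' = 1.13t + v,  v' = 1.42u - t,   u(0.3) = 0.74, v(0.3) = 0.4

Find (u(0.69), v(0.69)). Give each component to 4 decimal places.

1.1712, 0.6966

Heun on (u,v): k1 = f(t_n, state_n); k2 = f(t_n + h, state_n + h·k1); state_{n+1} = state_n + (h/2)·(k1 + k2).
0.300000: (0.740000, 0.400000)
  k1 = (0.739000, 0.750800)
  predictor → (1.028210, 0.692812)
  k2 = (1.472512, 0.770058)
  → (1.171245, 0.696567)
(u(0.69), v(0.69)) ≈ (1.1712, 0.6966)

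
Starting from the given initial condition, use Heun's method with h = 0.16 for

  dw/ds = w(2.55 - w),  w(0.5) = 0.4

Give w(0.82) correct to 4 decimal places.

Heun: k1 = f(s_n, w_n); k2 = f(s_n + h, w_n + h·k1); w_{n+1} = w_n + (h/2)·(k1 + k2).
s=0.500000, w=0.400000:
  k1 = f(0.500000, 0.400000) = 0.860000
  k2 = f(0.660000, 0.537600) = 1.081866
  w ← 0.400000 + (0.16/2)·(0.860000 + 1.081866) = 0.555349
s=0.660000, w=0.555349:
  k1 = f(0.660000, 0.555349) = 1.107728
  k2 = f(0.820000, 0.732586) = 1.331412
  w ← 0.555349 + (0.16/2)·(1.107728 + 1.331412) = 0.750480
w(0.82) ≈ 0.7505

0.7505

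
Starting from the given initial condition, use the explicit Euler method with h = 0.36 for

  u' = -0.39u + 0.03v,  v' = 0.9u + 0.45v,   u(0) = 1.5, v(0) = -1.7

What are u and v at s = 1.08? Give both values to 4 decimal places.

0.9111, -1.1837

Euler on (u,v): u_{n+1} = u_n + h·u', v_{n+1} = v_n + h·v'.
0.000000: (1.500000, -1.700000); f=(-0.636000, 0.585000) → (1.271040, -1.489400)
0.360000: (1.271040, -1.489400); f=(-0.540388, 0.473706) → (1.076500, -1.318866)
0.720000: (1.076500, -1.318866); f=(-0.459401, 0.375361) → (0.911116, -1.183736)
(u(1.08), v(1.08)) ≈ (0.9111, -1.1837)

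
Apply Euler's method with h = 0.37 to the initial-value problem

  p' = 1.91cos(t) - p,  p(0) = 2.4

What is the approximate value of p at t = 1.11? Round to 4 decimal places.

1.8176

Euler: p_{n+1} = p_n + h·f(t_n, p_n).
t=0.000000, p=2.400000: f=-0.490000 → p ← 2.400000 + 0.37·(-0.490000) = 2.218700
t=0.370000, p=2.218700: f=-0.437955 → p ← 2.218700 + 0.37·(-0.437955) = 2.056657
t=0.740000, p=2.056657: f=-0.646182 → p ← 2.056657 + 0.37·(-0.646182) = 1.817569
p(1.11) ≈ 1.8176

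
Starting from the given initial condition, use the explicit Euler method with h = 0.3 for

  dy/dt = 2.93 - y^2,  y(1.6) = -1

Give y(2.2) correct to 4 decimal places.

Euler: y_{n+1} = y_n + h·f(t_n, y_n).
t=1.600000, y=-1.000000: f=1.930000 → y ← -1.000000 + 0.3·1.930000 = -0.421000
t=1.900000, y=-0.421000: f=2.752759 → y ← -0.421000 + 0.3·2.752759 = 0.404828
y(2.2) ≈ 0.4048

0.4048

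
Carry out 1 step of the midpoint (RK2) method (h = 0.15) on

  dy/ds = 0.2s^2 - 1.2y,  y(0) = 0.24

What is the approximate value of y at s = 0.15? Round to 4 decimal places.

Midpoint: k1 = f(s_n, y_n); k2 = f(s_n + h/2, y_n + (h/2)·k1); y_{n+1} = y_n + h·k2.
s=0.000000, y=0.240000:
  k1 = f(0.000000, 0.240000) = -0.288000
  k2 = f(0.075000, 0.218400) = -0.260955
  y ← 0.240000 + 0.15·(-0.260955) = 0.200857
y(0.15) ≈ 0.2009

0.2009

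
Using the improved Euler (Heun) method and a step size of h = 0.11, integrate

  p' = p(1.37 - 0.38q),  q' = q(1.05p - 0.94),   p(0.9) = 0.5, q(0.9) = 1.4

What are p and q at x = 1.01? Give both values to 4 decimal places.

Heun on (p,q): k1 = f(x_n, state_n); k2 = f(x_n + h, state_n + h·k1); state_{n+1} = state_n + (h/2)·(k1 + k2).
0.900000: (0.500000, 1.400000)
  k1 = (0.419000, -0.581000)
  predictor → (0.546090, 1.336090)
  k2 = (0.470886, -0.489818)
  → (0.548944, 1.341105)
(p(1.01), q(1.01)) ≈ (0.5489, 1.3411)

0.5489, 1.3411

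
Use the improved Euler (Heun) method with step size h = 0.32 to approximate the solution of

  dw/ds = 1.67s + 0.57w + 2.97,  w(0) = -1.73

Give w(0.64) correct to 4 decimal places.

Heun: k1 = f(s_n, w_n); k2 = f(s_n + h, w_n + h·k1); w_{n+1} = w_n + (h/2)·(k1 + k2).
s=0.000000, w=-1.730000:
  k1 = f(0.000000, -1.730000) = 1.983900
  k2 = f(0.320000, -1.095152) = 2.880163
  w ← -1.730000 + (0.32/2)·(1.983900 + 2.880163) = -0.951750
s=0.320000, w=-0.951750:
  k1 = f(0.320000, -0.951750) = 2.961903
  k2 = f(0.640000, -0.003941) = 4.036554
  w ← -0.951750 + (0.32/2)·(2.961903 + 4.036554) = 0.168003
w(0.64) ≈ 0.1680

0.1680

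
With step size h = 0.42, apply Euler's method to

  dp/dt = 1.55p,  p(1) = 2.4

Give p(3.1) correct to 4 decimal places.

Euler: p_{n+1} = p_n + h·f(t_n, p_n).
t=1.000000, p=2.400000: f=3.720000 → p ← 2.400000 + 0.42·3.720000 = 3.962400
t=1.420000, p=3.962400: f=6.141720 → p ← 3.962400 + 0.42·6.141720 = 6.541922
t=1.840000, p=6.541922: f=10.139980 → p ← 6.541922 + 0.42·10.139980 = 10.800714
t=2.260000, p=10.800714: f=16.741107 → p ← 10.800714 + 0.42·16.741107 = 17.831979
t=2.680000, p=17.831979: f=27.639567 → p ← 17.831979 + 0.42·27.639567 = 29.440597
p(3.1) ≈ 29.4406

29.4406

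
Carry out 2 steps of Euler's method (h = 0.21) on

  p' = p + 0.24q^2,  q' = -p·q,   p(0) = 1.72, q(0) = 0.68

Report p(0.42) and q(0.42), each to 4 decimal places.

2.5560, 0.2424

Euler on (p,q): p_{n+1} = p_n + h·p', q_{n+1} = q_n + h·q'.
0.000000: (1.720000, 0.680000); f=(1.830976, -1.169600) → (2.104505, 0.434384)
0.210000: (2.104505, 0.434384); f=(2.149790, -0.914163) → (2.555961, 0.242410)
(p(0.42), q(0.42)) ≈ (2.5560, 0.2424)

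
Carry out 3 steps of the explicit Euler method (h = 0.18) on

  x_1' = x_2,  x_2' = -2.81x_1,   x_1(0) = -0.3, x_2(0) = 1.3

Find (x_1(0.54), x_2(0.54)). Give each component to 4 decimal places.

Euler on (x_1,x_2): x_1_{n+1} = x_1_n + h·x_1', x_2_{n+1} = x_2_n + h·x_2'.
0.000000: (-0.300000, 1.300000); f=(1.300000, 0.843000) → (-0.066000, 1.451740)
0.180000: (-0.066000, 1.451740); f=(1.451740, 0.185460) → (0.195313, 1.485123)
0.360000: (0.195313, 1.485123); f=(1.485123, -0.548830) → (0.462635, 1.386333)
(x_1(0.54), x_2(0.54)) ≈ (0.4626, 1.3863)

0.4626, 1.3863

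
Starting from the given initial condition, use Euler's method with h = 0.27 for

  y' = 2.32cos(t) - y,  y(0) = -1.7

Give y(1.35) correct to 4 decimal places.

Euler: y_{n+1} = y_n + h·f(t_n, y_n).
t=0.000000, y=-1.700000: f=4.020000 → y ← -1.700000 + 0.27·4.020000 = -0.614600
t=0.270000, y=-0.614600: f=2.850548 → y ← -0.614600 + 0.27·2.850548 = 0.155048
t=0.540000, y=0.155048: f=1.834836 → y ← 0.155048 + 0.27·1.834836 = 0.650454
t=0.810000, y=0.650454: f=0.949183 → y ← 0.650454 + 0.27·0.949183 = 0.906733
t=1.080000, y=0.906733: f=0.186749 → y ← 0.906733 + 0.27·0.186749 = 0.957155
y(1.35) ≈ 0.9572

0.9572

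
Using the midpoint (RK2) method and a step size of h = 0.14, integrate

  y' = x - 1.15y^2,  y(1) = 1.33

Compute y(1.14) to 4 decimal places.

Midpoint: k1 = f(x_n, y_n); k2 = f(x_n + h/2, y_n + (h/2)·k1); y_{n+1} = y_n + h·k2.
x=1.000000, y=1.330000:
  k1 = f(1.000000, 1.330000) = -1.034235
  k2 = f(1.070000, 1.257604) = -0.748802
  y ← 1.330000 + 0.14·(-0.748802) = 1.225168
y(1.14) ≈ 1.2252

1.2252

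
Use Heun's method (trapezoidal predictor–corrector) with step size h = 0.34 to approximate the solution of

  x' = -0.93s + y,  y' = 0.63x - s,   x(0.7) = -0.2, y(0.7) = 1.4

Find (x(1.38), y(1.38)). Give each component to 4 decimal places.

-0.1211, 0.6716

Heun on (x,y): k1 = f(s_n, state_n); k2 = f(s_n + h, state_n + h·k1); state_{n+1} = state_n + (h/2)·(k1 + k2).
0.700000: (-0.200000, 1.400000)
  k1 = (0.749000, -0.826000)
  predictor → (0.054660, 1.119160)
  k2 = (0.151960, -1.005564)
  → (-0.046837, 1.088634)
1.040000: (-0.046837, 1.088634)
  k1 = (0.121434, -1.069507)
  predictor → (-0.005549, 0.725002)
  k2 = (-0.558398, -1.383496)
  → (-0.121121, 0.671624)
(x(1.38), y(1.38)) ≈ (-0.1211, 0.6716)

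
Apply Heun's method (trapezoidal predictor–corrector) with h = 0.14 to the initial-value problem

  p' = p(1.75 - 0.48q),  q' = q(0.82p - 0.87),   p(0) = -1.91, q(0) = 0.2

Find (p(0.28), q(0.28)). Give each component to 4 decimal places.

-3.0488, 0.0926

Heun on (p,q): k1 = f(t_n, state_n); k2 = f(t_n + h, state_n + h·k1); state_{n+1} = state_n + (h/2)·(k1 + k2).
0.000000: (-1.910000, 0.200000)
  k1 = (-3.159140, -0.487240)
  predictor → (-2.352280, 0.131786)
  k2 = (-3.967690, -0.368853)
  → (-2.408878, 0.140073)
0.140000: (-2.408878, 0.140073)
  k1 = (-4.053575, -0.398548)
  predictor → (-2.976379, 0.084277)
  k2 = (-5.088260, -0.279009)
  → (-3.048807, 0.092644)
(p(0.28), q(0.28)) ≈ (-3.0488, 0.0926)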